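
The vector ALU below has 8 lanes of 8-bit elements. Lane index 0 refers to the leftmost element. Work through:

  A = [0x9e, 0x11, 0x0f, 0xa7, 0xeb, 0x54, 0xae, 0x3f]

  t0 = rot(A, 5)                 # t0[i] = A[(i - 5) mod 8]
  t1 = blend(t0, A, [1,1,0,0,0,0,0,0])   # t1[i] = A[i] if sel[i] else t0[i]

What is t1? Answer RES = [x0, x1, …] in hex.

RES = [ 0x9e  0x11  0x54  0xae  0x3f  0x9e  0x11  0x0f ]

→ t0 |a7|eb|54|ae|3f|9e|11|0f|
→ t1 |9e|11|54|ae|3f|9e|11|0f|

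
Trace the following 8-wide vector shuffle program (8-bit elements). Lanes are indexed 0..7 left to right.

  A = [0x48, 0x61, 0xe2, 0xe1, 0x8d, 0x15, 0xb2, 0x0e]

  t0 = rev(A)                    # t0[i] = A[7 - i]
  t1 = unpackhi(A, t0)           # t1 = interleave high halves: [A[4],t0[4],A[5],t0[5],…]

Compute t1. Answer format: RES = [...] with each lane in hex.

→ t0 |0e|b2|15|8d|e1|e2|61|48|
→ t1 |8d|e1|15|e2|b2|61|0e|48|

RES = [0x8d, 0xe1, 0x15, 0xe2, 0xb2, 0x61, 0x0e, 0x48]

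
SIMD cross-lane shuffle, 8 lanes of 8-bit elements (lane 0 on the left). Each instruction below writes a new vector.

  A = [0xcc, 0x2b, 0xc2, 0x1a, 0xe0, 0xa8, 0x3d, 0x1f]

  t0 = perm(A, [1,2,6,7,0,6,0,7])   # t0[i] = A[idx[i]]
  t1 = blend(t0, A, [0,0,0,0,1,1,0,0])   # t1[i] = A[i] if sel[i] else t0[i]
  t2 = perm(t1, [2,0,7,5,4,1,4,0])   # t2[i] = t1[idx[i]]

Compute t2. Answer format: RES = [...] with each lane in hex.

  t0: 2b c2 3d 1f cc 3d cc 1f
  t1: 2b c2 3d 1f e0 a8 cc 1f
  t2: 3d 2b 1f a8 e0 c2 e0 2b

RES = [ 0x3d  0x2b  0x1f  0xa8  0xe0  0xc2  0xe0  0x2b ]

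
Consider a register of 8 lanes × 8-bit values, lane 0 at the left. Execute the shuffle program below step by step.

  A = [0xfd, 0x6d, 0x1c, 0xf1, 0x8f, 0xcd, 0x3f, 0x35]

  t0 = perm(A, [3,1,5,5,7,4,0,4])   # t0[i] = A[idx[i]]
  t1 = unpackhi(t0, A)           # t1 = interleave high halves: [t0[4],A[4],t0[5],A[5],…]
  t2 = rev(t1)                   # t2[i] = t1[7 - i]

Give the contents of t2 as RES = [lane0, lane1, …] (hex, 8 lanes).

RES = [0x35, 0x8f, 0x3f, 0xfd, 0xcd, 0x8f, 0x8f, 0x35]

t0 = [0xf1, 0x6d, 0xcd, 0xcd, 0x35, 0x8f, 0xfd, 0x8f]
t1 = [0x35, 0x8f, 0x8f, 0xcd, 0xfd, 0x3f, 0x8f, 0x35]
t2 = [0x35, 0x8f, 0x3f, 0xfd, 0xcd, 0x8f, 0x8f, 0x35]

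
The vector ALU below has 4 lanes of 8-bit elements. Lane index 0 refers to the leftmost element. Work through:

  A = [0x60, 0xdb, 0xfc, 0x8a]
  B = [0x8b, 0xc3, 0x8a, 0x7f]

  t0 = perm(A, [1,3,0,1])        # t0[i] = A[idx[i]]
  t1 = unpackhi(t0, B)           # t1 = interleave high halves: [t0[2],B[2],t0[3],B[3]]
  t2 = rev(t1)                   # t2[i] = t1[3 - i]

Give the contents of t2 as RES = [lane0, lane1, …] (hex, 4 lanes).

RES = [0x7f, 0xdb, 0x8a, 0x60]

→ t0 |db|8a|60|db|
→ t1 |60|8a|db|7f|
→ t2 |7f|db|8a|60|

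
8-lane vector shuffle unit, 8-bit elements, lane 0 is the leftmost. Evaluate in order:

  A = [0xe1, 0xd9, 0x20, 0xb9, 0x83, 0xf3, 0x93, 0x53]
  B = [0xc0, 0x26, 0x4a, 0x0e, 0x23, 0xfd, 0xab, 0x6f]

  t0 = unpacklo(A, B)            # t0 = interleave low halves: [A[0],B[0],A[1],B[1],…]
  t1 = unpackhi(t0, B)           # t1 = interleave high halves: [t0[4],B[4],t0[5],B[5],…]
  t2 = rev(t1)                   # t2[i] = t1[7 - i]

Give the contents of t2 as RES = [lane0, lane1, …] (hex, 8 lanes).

RES = [ 0x6f  0x0e  0xab  0xb9  0xfd  0x4a  0x23  0x20 ]

→ t0 |e1|c0|d9|26|20|4a|b9|0e|
→ t1 |20|23|4a|fd|b9|ab|0e|6f|
→ t2 |6f|0e|ab|b9|fd|4a|23|20|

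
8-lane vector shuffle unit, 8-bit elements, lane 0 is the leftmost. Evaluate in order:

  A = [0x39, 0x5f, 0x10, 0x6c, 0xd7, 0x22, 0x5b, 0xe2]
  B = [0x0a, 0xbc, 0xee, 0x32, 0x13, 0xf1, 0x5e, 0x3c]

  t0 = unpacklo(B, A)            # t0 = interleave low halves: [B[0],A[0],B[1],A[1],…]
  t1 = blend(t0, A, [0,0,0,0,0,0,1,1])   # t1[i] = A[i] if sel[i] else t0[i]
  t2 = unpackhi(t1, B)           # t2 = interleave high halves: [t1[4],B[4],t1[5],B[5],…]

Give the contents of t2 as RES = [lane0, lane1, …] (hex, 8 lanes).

RES = [ 0xee  0x13  0x10  0xf1  0x5b  0x5e  0xe2  0x3c ]

t0 = [0x0a, 0x39, 0xbc, 0x5f, 0xee, 0x10, 0x32, 0x6c]
t1 = [0x0a, 0x39, 0xbc, 0x5f, 0xee, 0x10, 0x5b, 0xe2]
t2 = [0xee, 0x13, 0x10, 0xf1, 0x5b, 0x5e, 0xe2, 0x3c]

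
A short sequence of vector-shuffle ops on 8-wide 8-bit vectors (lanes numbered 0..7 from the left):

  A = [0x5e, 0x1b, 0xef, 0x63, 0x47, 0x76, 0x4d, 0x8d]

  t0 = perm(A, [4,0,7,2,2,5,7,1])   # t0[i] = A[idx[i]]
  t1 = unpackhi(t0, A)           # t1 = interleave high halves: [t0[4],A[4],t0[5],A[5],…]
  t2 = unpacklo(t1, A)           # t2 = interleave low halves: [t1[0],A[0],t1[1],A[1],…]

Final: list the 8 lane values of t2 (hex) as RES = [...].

RES = [ 0xef  0x5e  0x47  0x1b  0x76  0xef  0x76  0x63 ]

→ t0 |47|5e|8d|ef|ef|76|8d|1b|
→ t1 |ef|47|76|76|8d|4d|1b|8d|
→ t2 |ef|5e|47|1b|76|ef|76|63|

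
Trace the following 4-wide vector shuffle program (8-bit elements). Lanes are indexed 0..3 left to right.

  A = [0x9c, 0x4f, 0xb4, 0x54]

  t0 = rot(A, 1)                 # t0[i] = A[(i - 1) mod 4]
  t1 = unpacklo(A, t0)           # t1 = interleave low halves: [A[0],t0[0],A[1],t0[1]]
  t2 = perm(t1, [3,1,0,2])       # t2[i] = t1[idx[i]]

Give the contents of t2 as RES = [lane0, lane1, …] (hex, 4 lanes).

RES = [ 0x9c  0x54  0x9c  0x4f ]

  t0: 54 9c 4f b4
  t1: 9c 54 4f 9c
  t2: 9c 54 9c 4f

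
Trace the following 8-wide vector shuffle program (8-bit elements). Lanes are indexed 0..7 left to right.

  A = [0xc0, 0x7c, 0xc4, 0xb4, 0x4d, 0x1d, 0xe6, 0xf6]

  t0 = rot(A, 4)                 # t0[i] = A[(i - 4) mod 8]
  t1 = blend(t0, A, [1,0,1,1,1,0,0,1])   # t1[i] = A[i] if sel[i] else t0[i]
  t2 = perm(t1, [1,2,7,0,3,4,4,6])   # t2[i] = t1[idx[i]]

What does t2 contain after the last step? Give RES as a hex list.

  t0: 4d 1d e6 f6 c0 7c c4 b4
  t1: c0 1d c4 b4 4d 7c c4 f6
  t2: 1d c4 f6 c0 b4 4d 4d c4

RES = [0x1d, 0xc4, 0xf6, 0xc0, 0xb4, 0x4d, 0x4d, 0xc4]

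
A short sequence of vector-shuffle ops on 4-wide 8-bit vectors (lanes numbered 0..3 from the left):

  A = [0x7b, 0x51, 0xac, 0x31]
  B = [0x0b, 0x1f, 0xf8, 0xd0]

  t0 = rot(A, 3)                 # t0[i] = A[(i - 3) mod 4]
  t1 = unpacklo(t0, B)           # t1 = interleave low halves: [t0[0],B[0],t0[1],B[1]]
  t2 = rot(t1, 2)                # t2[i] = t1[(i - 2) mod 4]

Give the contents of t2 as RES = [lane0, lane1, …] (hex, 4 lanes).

t0 = [0x51, 0xac, 0x31, 0x7b]
t1 = [0x51, 0x0b, 0xac, 0x1f]
t2 = [0xac, 0x1f, 0x51, 0x0b]

RES = [ 0xac  0x1f  0x51  0x0b ]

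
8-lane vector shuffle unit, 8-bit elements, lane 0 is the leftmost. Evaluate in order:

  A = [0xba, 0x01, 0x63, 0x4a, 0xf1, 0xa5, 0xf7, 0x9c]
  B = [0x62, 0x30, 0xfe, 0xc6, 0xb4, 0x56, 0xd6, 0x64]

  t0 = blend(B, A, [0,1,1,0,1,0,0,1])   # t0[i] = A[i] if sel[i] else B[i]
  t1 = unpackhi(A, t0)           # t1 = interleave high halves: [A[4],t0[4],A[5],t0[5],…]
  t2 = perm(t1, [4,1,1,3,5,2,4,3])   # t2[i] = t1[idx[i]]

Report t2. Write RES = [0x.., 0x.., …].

RES = [ 0xf7  0xf1  0xf1  0x56  0xd6  0xa5  0xf7  0x56 ]

  t0: 62 01 63 c6 f1 56 d6 9c
  t1: f1 f1 a5 56 f7 d6 9c 9c
  t2: f7 f1 f1 56 d6 a5 f7 56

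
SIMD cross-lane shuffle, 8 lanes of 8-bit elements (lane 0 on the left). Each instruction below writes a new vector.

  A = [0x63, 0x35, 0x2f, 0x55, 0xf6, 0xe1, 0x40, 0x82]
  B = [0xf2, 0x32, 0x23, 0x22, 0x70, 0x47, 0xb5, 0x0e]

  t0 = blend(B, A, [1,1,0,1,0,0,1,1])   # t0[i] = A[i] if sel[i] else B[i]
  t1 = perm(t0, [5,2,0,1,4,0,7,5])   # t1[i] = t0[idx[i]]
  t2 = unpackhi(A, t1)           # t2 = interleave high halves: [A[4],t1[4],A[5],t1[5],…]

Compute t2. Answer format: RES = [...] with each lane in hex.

t0 = [0x63, 0x35, 0x23, 0x55, 0x70, 0x47, 0x40, 0x82]
t1 = [0x47, 0x23, 0x63, 0x35, 0x70, 0x63, 0x82, 0x47]
t2 = [0xf6, 0x70, 0xe1, 0x63, 0x40, 0x82, 0x82, 0x47]

RES = [0xf6, 0x70, 0xe1, 0x63, 0x40, 0x82, 0x82, 0x47]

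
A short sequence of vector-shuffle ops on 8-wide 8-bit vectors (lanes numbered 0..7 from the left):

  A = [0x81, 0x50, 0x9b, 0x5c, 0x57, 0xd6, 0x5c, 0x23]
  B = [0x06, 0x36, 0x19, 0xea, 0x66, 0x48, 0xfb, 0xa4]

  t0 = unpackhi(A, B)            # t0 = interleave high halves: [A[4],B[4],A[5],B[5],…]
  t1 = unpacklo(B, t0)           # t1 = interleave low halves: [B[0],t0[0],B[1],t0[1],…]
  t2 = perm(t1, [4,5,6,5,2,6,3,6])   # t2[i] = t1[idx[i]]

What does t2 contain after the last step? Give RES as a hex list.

→ t0 |57|66|d6|48|5c|fb|23|a4|
→ t1 |06|57|36|66|19|d6|ea|48|
→ t2 |19|d6|ea|d6|36|ea|66|ea|

RES = [ 0x19  0xd6  0xea  0xd6  0x36  0xea  0x66  0xea ]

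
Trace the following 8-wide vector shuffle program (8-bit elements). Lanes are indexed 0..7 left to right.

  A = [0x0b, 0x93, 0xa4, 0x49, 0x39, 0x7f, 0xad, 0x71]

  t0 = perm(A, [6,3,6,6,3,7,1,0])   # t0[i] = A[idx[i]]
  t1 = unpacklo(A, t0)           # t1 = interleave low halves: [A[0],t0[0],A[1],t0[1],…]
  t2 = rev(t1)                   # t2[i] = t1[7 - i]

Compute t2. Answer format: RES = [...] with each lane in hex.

RES = [ 0xad  0x49  0xad  0xa4  0x49  0x93  0xad  0x0b ]

→ t0 |ad|49|ad|ad|49|71|93|0b|
→ t1 |0b|ad|93|49|a4|ad|49|ad|
→ t2 |ad|49|ad|a4|49|93|ad|0b|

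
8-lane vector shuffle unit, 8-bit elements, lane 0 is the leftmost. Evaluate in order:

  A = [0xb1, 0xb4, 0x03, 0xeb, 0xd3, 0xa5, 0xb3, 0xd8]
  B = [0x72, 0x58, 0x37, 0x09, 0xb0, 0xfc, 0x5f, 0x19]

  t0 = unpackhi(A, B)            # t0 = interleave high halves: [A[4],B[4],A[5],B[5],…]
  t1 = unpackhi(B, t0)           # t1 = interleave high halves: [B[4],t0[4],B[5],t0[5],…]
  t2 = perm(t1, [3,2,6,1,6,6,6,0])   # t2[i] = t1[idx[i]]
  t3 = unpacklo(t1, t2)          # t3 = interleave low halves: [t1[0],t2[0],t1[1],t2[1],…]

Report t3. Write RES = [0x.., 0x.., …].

RES = [0xb0, 0x5f, 0xb3, 0xfc, 0xfc, 0x19, 0x5f, 0xb3]

t0 = [0xd3, 0xb0, 0xa5, 0xfc, 0xb3, 0x5f, 0xd8, 0x19]
t1 = [0xb0, 0xb3, 0xfc, 0x5f, 0x5f, 0xd8, 0x19, 0x19]
t2 = [0x5f, 0xfc, 0x19, 0xb3, 0x19, 0x19, 0x19, 0xb0]
t3 = [0xb0, 0x5f, 0xb3, 0xfc, 0xfc, 0x19, 0x5f, 0xb3]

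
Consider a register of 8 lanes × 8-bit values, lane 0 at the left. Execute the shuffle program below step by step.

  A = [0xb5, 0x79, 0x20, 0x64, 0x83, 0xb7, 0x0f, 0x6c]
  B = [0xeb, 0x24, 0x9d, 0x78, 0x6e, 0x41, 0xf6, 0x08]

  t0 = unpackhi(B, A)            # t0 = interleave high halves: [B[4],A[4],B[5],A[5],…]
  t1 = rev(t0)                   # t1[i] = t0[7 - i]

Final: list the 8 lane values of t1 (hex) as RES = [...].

RES = [ 0x6c  0x08  0x0f  0xf6  0xb7  0x41  0x83  0x6e ]

t0 = [0x6e, 0x83, 0x41, 0xb7, 0xf6, 0x0f, 0x08, 0x6c]
t1 = [0x6c, 0x08, 0x0f, 0xf6, 0xb7, 0x41, 0x83, 0x6e]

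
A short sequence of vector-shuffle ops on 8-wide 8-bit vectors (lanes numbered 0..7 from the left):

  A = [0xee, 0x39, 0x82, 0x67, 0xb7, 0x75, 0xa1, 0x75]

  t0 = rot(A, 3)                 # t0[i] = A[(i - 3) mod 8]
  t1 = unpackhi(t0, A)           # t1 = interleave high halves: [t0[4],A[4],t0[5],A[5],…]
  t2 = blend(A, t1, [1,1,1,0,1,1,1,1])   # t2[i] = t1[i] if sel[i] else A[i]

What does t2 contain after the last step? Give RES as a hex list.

RES = [ 0x39  0xb7  0x82  0x67  0x67  0xa1  0xb7  0x75 ]

  t0: 75 a1 75 ee 39 82 67 b7
  t1: 39 b7 82 75 67 a1 b7 75
  t2: 39 b7 82 67 67 a1 b7 75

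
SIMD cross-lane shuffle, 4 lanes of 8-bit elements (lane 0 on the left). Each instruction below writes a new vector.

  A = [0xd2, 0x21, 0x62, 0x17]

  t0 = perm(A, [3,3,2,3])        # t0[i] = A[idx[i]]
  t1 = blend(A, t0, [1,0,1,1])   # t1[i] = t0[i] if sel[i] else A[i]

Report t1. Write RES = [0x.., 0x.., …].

RES = [0x17, 0x21, 0x62, 0x17]

t0 = [0x17, 0x17, 0x62, 0x17]
t1 = [0x17, 0x21, 0x62, 0x17]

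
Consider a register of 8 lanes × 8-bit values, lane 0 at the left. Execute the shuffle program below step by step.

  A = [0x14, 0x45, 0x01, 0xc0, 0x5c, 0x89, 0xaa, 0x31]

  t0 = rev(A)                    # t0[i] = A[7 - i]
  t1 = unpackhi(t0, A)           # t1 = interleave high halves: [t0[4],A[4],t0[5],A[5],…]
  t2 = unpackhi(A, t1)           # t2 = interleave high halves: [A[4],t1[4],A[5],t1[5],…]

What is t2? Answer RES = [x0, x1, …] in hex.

RES = [ 0x5c  0x45  0x89  0xaa  0xaa  0x14  0x31  0x31 ]

t0 = [0x31, 0xaa, 0x89, 0x5c, 0xc0, 0x01, 0x45, 0x14]
t1 = [0xc0, 0x5c, 0x01, 0x89, 0x45, 0xaa, 0x14, 0x31]
t2 = [0x5c, 0x45, 0x89, 0xaa, 0xaa, 0x14, 0x31, 0x31]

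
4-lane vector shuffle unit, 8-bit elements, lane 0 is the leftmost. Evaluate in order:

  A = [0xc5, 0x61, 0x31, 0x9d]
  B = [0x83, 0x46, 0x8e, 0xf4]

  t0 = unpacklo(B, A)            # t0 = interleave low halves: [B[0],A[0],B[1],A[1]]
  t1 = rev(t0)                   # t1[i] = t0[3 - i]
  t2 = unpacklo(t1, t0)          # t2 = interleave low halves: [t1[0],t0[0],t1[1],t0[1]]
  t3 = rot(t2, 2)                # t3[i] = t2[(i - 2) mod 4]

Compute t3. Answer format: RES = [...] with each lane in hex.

t0 = [0x83, 0xc5, 0x46, 0x61]
t1 = [0x61, 0x46, 0xc5, 0x83]
t2 = [0x61, 0x83, 0x46, 0xc5]
t3 = [0x46, 0xc5, 0x61, 0x83]

RES = [0x46, 0xc5, 0x61, 0x83]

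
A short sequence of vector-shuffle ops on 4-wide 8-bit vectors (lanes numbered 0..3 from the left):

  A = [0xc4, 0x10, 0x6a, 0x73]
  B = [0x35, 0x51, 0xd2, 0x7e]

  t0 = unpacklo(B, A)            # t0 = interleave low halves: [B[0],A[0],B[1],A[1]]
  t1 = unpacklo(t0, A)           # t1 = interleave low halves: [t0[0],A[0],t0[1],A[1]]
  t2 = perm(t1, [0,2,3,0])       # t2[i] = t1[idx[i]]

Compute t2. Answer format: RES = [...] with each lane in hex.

  t0: 35 c4 51 10
  t1: 35 c4 c4 10
  t2: 35 c4 10 35

RES = [ 0x35  0xc4  0x10  0x35 ]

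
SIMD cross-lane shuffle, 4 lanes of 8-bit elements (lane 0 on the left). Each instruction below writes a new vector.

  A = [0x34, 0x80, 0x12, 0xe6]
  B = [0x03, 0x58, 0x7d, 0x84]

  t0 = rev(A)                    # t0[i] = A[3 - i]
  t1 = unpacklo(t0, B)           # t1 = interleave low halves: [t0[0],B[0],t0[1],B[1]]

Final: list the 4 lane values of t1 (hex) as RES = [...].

RES = [ 0xe6  0x03  0x12  0x58 ]

t0 = [0xe6, 0x12, 0x80, 0x34]
t1 = [0xe6, 0x03, 0x12, 0x58]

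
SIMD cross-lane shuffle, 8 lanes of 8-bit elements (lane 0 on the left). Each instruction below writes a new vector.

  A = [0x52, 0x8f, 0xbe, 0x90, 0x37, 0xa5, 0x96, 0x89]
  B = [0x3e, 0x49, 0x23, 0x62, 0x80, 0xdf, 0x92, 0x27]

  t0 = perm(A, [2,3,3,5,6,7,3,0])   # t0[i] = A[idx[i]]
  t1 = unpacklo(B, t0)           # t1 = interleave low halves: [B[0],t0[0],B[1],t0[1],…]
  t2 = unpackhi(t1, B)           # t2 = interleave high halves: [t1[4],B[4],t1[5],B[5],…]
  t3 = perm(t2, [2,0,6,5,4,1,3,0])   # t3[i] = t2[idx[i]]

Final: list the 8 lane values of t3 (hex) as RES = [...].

RES = [ 0x90  0x23  0xa5  0x92  0x62  0x80  0xdf  0x23 ]

→ t0 |be|90|90|a5|96|89|90|52|
→ t1 |3e|be|49|90|23|90|62|a5|
→ t2 |23|80|90|df|62|92|a5|27|
→ t3 |90|23|a5|92|62|80|df|23|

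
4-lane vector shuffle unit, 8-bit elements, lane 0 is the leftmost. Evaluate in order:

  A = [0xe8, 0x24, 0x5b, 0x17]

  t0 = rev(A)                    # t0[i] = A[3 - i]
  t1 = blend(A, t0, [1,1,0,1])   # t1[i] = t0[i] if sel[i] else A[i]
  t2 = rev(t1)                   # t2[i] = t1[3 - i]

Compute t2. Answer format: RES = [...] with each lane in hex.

RES = [ 0xe8  0x5b  0x5b  0x17 ]

t0 = [0x17, 0x5b, 0x24, 0xe8]
t1 = [0x17, 0x5b, 0x5b, 0xe8]
t2 = [0xe8, 0x5b, 0x5b, 0x17]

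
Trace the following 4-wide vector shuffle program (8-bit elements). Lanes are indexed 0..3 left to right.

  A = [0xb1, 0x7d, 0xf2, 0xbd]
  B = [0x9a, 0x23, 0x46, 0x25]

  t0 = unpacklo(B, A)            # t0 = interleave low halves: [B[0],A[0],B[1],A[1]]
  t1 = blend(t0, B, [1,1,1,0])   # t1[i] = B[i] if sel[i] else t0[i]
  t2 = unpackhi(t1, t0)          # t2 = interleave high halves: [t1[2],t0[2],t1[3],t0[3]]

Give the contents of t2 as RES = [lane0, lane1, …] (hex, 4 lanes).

→ t0 |9a|b1|23|7d|
→ t1 |9a|23|46|7d|
→ t2 |46|23|7d|7d|

RES = [0x46, 0x23, 0x7d, 0x7d]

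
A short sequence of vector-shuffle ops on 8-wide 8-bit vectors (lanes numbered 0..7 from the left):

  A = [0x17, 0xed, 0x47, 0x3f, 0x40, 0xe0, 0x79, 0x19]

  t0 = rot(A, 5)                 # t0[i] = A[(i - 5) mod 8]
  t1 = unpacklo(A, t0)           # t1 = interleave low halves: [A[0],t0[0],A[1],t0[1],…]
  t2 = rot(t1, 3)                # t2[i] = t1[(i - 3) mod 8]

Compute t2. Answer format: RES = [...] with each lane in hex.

→ t0 |3f|40|e0|79|19|17|ed|47|
→ t1 |17|3f|ed|40|47|e0|3f|79|
→ t2 |e0|3f|79|17|3f|ed|40|47|

RES = [ 0xe0  0x3f  0x79  0x17  0x3f  0xed  0x40  0x47 ]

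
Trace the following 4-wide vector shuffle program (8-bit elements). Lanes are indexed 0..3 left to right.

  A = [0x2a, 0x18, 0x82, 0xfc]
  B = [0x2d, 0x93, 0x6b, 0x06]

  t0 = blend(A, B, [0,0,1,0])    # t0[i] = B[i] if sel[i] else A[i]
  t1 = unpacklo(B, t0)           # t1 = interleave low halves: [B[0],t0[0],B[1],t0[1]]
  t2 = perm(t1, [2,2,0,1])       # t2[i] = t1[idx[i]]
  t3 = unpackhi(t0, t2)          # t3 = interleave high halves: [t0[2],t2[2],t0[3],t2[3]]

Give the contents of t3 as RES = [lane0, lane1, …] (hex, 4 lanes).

→ t0 |2a|18|6b|fc|
→ t1 |2d|2a|93|18|
→ t2 |93|93|2d|2a|
→ t3 |6b|2d|fc|2a|

RES = [ 0x6b  0x2d  0xfc  0x2a ]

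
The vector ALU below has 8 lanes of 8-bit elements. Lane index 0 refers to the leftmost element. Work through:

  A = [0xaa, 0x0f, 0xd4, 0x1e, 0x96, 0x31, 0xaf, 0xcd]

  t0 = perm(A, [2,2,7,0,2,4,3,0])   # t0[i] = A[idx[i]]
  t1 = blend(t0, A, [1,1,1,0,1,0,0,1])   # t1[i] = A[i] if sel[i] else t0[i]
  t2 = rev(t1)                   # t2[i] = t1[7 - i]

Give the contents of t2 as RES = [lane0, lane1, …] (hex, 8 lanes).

RES = [ 0xcd  0x1e  0x96  0x96  0xaa  0xd4  0x0f  0xaa ]

  t0: d4 d4 cd aa d4 96 1e aa
  t1: aa 0f d4 aa 96 96 1e cd
  t2: cd 1e 96 96 aa d4 0f aa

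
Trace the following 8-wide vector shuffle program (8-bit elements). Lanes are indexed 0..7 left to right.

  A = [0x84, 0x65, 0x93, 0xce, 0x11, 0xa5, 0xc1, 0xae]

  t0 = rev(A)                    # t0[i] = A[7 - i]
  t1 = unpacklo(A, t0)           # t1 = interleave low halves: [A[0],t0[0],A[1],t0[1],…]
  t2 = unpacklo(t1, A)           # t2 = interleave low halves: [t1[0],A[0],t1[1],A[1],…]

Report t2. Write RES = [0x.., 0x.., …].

→ t0 |ae|c1|a5|11|ce|93|65|84|
→ t1 |84|ae|65|c1|93|a5|ce|11|
→ t2 |84|84|ae|65|65|93|c1|ce|

RES = [0x84, 0x84, 0xae, 0x65, 0x65, 0x93, 0xc1, 0xce]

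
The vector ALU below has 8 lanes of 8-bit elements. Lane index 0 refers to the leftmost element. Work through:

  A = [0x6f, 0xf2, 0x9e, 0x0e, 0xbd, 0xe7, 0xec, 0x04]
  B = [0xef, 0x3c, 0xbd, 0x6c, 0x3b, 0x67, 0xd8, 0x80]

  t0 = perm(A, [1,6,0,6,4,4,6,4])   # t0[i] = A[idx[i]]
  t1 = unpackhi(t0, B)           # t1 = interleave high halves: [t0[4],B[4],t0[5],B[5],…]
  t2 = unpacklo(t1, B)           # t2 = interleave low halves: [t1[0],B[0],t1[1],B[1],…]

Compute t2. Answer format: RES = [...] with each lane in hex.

RES = [ 0xbd  0xef  0x3b  0x3c  0xbd  0xbd  0x67  0x6c ]

→ t0 |f2|ec|6f|ec|bd|bd|ec|bd|
→ t1 |bd|3b|bd|67|ec|d8|bd|80|
→ t2 |bd|ef|3b|3c|bd|bd|67|6c|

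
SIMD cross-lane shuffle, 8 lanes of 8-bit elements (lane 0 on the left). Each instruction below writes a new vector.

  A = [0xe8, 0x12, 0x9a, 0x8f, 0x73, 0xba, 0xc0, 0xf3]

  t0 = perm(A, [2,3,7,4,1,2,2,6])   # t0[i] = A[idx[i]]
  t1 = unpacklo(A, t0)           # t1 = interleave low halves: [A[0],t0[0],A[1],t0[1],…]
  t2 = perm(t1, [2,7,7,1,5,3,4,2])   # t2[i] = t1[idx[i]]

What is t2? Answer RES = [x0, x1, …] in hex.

t0 = [0x9a, 0x8f, 0xf3, 0x73, 0x12, 0x9a, 0x9a, 0xc0]
t1 = [0xe8, 0x9a, 0x12, 0x8f, 0x9a, 0xf3, 0x8f, 0x73]
t2 = [0x12, 0x73, 0x73, 0x9a, 0xf3, 0x8f, 0x9a, 0x12]

RES = [ 0x12  0x73  0x73  0x9a  0xf3  0x8f  0x9a  0x12 ]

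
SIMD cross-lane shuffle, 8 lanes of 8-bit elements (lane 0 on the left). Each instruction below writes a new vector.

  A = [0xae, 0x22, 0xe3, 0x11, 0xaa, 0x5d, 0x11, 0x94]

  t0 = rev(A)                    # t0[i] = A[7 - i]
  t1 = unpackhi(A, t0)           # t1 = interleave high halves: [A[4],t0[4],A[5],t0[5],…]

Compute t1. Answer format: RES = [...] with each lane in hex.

RES = [0xaa, 0x11, 0x5d, 0xe3, 0x11, 0x22, 0x94, 0xae]

t0 = [0x94, 0x11, 0x5d, 0xaa, 0x11, 0xe3, 0x22, 0xae]
t1 = [0xaa, 0x11, 0x5d, 0xe3, 0x11, 0x22, 0x94, 0xae]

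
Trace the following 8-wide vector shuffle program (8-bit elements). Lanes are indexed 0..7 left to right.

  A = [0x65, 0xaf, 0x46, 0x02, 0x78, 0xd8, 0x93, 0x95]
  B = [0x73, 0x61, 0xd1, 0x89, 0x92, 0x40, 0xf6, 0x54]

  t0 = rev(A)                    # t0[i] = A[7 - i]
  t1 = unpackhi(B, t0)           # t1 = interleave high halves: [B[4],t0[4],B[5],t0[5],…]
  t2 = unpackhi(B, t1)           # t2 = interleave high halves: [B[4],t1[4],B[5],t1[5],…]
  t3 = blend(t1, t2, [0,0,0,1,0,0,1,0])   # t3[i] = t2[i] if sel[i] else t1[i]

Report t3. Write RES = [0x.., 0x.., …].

RES = [0x92, 0x02, 0x40, 0xaf, 0xf6, 0xaf, 0x54, 0x65]

  t0: 95 93 d8 78 02 46 af 65
  t1: 92 02 40 46 f6 af 54 65
  t2: 92 f6 40 af f6 54 54 65
  t3: 92 02 40 af f6 af 54 65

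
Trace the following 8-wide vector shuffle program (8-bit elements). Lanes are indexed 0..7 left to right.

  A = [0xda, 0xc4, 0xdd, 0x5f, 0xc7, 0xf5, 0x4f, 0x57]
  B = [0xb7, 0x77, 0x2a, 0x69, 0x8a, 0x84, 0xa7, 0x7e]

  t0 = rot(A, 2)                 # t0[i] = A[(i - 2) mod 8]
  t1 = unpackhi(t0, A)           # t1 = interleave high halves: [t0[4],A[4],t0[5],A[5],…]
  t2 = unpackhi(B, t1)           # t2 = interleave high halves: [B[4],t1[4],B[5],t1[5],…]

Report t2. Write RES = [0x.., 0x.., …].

  t0: 4f 57 da c4 dd 5f c7 f5
  t1: dd c7 5f f5 c7 4f f5 57
  t2: 8a c7 84 4f a7 f5 7e 57

RES = [ 0x8a  0xc7  0x84  0x4f  0xa7  0xf5  0x7e  0x57 ]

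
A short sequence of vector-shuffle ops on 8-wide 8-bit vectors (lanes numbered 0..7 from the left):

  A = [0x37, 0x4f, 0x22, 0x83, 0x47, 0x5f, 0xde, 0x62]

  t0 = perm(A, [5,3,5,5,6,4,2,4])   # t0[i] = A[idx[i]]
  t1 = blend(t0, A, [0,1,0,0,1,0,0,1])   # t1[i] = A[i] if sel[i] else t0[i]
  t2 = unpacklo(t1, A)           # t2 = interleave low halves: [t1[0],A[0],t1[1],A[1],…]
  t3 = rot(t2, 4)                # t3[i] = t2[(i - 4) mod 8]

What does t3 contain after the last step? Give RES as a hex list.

t0 = [0x5f, 0x83, 0x5f, 0x5f, 0xde, 0x47, 0x22, 0x47]
t1 = [0x5f, 0x4f, 0x5f, 0x5f, 0x47, 0x47, 0x22, 0x62]
t2 = [0x5f, 0x37, 0x4f, 0x4f, 0x5f, 0x22, 0x5f, 0x83]
t3 = [0x5f, 0x22, 0x5f, 0x83, 0x5f, 0x37, 0x4f, 0x4f]

RES = [0x5f, 0x22, 0x5f, 0x83, 0x5f, 0x37, 0x4f, 0x4f]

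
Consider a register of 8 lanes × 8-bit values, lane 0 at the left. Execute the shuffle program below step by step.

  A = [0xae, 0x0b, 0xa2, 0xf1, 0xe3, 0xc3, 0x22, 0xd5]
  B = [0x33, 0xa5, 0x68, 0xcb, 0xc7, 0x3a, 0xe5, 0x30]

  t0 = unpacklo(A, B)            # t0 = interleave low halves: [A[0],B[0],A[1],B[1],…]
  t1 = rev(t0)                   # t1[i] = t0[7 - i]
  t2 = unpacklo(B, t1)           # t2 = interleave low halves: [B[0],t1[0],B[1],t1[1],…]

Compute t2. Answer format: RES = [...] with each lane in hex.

RES = [0x33, 0xcb, 0xa5, 0xf1, 0x68, 0x68, 0xcb, 0xa2]

→ t0 |ae|33|0b|a5|a2|68|f1|cb|
→ t1 |cb|f1|68|a2|a5|0b|33|ae|
→ t2 |33|cb|a5|f1|68|68|cb|a2|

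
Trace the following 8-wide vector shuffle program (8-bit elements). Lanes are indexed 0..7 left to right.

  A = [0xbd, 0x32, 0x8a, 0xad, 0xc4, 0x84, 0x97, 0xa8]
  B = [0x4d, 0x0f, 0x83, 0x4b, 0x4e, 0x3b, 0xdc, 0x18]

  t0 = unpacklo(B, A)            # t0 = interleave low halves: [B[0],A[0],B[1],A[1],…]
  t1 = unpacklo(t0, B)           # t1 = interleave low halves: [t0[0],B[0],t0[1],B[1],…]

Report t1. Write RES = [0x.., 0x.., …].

RES = [0x4d, 0x4d, 0xbd, 0x0f, 0x0f, 0x83, 0x32, 0x4b]

→ t0 |4d|bd|0f|32|83|8a|4b|ad|
→ t1 |4d|4d|bd|0f|0f|83|32|4b|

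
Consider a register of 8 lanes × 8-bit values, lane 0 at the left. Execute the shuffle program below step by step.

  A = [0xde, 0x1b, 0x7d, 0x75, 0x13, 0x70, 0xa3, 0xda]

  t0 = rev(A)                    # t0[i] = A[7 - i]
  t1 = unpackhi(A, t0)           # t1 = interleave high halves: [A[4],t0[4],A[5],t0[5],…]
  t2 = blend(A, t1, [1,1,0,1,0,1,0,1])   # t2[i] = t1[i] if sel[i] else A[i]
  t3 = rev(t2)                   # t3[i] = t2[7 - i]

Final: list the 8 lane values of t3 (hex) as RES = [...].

RES = [ 0xde  0xa3  0x1b  0x13  0x7d  0x7d  0x75  0x13 ]

→ t0 |da|a3|70|13|75|7d|1b|de|
→ t1 |13|75|70|7d|a3|1b|da|de|
→ t2 |13|75|7d|7d|13|1b|a3|de|
→ t3 |de|a3|1b|13|7d|7d|75|13|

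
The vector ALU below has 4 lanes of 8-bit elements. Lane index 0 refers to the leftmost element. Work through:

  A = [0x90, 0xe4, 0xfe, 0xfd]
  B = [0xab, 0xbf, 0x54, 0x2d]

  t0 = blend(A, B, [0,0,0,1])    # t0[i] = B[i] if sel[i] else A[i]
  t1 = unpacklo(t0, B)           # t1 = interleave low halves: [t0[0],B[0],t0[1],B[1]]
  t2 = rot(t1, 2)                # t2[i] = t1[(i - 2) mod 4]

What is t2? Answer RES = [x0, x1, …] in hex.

  t0: 90 e4 fe 2d
  t1: 90 ab e4 bf
  t2: e4 bf 90 ab

RES = [0xe4, 0xbf, 0x90, 0xab]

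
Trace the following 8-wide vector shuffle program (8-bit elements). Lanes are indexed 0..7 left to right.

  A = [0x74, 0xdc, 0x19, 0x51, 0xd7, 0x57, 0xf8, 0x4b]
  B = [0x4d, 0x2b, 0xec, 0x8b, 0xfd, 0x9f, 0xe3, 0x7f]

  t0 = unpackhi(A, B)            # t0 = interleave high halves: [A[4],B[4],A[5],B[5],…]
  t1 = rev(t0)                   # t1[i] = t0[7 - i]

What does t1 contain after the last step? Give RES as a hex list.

RES = [ 0x7f  0x4b  0xe3  0xf8  0x9f  0x57  0xfd  0xd7 ]

  t0: d7 fd 57 9f f8 e3 4b 7f
  t1: 7f 4b e3 f8 9f 57 fd d7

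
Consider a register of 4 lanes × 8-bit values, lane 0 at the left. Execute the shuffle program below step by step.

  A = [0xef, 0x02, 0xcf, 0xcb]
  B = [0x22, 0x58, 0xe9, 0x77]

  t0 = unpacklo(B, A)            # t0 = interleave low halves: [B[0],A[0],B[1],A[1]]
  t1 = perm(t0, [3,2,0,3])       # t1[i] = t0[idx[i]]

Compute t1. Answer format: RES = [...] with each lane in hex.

RES = [ 0x02  0x58  0x22  0x02 ]

  t0: 22 ef 58 02
  t1: 02 58 22 02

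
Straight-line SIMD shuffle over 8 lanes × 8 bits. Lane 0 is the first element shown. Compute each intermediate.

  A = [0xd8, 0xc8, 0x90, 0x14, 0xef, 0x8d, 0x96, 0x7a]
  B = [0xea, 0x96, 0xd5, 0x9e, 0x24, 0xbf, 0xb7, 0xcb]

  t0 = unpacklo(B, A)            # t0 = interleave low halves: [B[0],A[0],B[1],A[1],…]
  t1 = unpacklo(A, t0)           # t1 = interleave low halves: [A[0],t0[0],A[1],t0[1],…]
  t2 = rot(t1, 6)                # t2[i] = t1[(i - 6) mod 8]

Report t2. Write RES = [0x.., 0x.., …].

RES = [ 0xc8  0xd8  0x90  0x96  0x14  0xc8  0xd8  0xea ]

  t0: ea d8 96 c8 d5 90 9e 14
  t1: d8 ea c8 d8 90 96 14 c8
  t2: c8 d8 90 96 14 c8 d8 ea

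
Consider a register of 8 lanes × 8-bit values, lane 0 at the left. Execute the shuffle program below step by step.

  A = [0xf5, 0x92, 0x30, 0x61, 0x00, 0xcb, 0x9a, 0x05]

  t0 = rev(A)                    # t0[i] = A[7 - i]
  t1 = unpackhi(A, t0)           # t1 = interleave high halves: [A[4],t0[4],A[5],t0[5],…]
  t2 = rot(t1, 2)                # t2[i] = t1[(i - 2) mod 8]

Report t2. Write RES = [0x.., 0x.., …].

RES = [0x05, 0xf5, 0x00, 0x61, 0xcb, 0x30, 0x9a, 0x92]

  t0: 05 9a cb 00 61 30 92 f5
  t1: 00 61 cb 30 9a 92 05 f5
  t2: 05 f5 00 61 cb 30 9a 92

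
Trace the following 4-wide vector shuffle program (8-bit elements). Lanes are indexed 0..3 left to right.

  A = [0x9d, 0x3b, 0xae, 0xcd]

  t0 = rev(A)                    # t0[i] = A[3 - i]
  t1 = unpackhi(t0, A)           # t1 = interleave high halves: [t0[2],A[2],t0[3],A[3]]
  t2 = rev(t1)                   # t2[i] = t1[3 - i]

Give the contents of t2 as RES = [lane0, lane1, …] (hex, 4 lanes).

→ t0 |cd|ae|3b|9d|
→ t1 |3b|ae|9d|cd|
→ t2 |cd|9d|ae|3b|

RES = [0xcd, 0x9d, 0xae, 0x3b]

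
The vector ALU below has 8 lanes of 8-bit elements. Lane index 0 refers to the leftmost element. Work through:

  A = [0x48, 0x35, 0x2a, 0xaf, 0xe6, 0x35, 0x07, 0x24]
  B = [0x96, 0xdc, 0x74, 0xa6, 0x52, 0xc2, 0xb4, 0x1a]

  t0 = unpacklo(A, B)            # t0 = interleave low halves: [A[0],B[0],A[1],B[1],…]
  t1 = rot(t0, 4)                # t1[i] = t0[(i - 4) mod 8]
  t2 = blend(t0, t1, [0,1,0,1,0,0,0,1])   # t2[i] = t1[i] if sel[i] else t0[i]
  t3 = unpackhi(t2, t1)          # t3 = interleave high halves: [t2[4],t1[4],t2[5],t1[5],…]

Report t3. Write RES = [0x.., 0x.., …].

RES = [ 0x2a  0x48  0x74  0x96  0xaf  0x35  0xdc  0xdc ]

t0 = [0x48, 0x96, 0x35, 0xdc, 0x2a, 0x74, 0xaf, 0xa6]
t1 = [0x2a, 0x74, 0xaf, 0xa6, 0x48, 0x96, 0x35, 0xdc]
t2 = [0x48, 0x74, 0x35, 0xa6, 0x2a, 0x74, 0xaf, 0xdc]
t3 = [0x2a, 0x48, 0x74, 0x96, 0xaf, 0x35, 0xdc, 0xdc]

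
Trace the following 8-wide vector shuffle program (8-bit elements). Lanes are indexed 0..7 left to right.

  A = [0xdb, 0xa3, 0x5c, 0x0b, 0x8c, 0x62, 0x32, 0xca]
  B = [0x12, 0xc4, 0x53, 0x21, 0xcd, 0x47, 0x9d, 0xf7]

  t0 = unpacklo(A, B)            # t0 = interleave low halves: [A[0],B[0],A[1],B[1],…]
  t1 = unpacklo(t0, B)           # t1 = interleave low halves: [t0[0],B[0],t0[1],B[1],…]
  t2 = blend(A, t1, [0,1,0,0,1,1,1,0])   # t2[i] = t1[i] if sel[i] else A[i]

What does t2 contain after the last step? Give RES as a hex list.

  t0: db 12 a3 c4 5c 53 0b 21
  t1: db 12 12 c4 a3 53 c4 21
  t2: db 12 5c 0b a3 53 c4 ca

RES = [0xdb, 0x12, 0x5c, 0x0b, 0xa3, 0x53, 0xc4, 0xca]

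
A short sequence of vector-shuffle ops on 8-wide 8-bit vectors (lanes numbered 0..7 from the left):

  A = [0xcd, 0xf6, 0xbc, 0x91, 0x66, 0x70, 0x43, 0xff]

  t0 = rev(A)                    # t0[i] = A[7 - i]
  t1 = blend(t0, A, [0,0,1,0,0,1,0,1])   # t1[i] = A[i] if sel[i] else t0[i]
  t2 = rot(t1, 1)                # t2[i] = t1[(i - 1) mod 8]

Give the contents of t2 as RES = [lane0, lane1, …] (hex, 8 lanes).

  t0: ff 43 70 66 91 bc f6 cd
  t1: ff 43 bc 66 91 70 f6 ff
  t2: ff ff 43 bc 66 91 70 f6

RES = [ 0xff  0xff  0x43  0xbc  0x66  0x91  0x70  0xf6 ]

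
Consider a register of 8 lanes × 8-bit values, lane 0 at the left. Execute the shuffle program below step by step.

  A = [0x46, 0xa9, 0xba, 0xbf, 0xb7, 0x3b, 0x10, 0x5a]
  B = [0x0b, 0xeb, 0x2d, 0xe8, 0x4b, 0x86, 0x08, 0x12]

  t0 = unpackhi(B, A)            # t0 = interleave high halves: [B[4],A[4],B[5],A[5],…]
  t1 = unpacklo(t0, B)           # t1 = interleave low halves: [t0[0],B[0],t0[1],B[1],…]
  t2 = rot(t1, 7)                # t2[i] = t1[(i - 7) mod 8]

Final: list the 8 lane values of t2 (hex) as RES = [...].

t0 = [0x4b, 0xb7, 0x86, 0x3b, 0x08, 0x10, 0x12, 0x5a]
t1 = [0x4b, 0x0b, 0xb7, 0xeb, 0x86, 0x2d, 0x3b, 0xe8]
t2 = [0x0b, 0xb7, 0xeb, 0x86, 0x2d, 0x3b, 0xe8, 0x4b]

RES = [0x0b, 0xb7, 0xeb, 0x86, 0x2d, 0x3b, 0xe8, 0x4b]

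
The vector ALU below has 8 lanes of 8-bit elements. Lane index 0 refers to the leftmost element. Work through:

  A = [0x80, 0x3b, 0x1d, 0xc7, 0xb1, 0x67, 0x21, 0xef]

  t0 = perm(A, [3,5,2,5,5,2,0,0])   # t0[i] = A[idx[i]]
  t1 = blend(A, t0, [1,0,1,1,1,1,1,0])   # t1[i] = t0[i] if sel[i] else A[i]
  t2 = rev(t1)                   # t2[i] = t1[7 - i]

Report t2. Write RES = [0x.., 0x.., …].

RES = [ 0xef  0x80  0x1d  0x67  0x67  0x1d  0x3b  0xc7 ]

  t0: c7 67 1d 67 67 1d 80 80
  t1: c7 3b 1d 67 67 1d 80 ef
  t2: ef 80 1d 67 67 1d 3b c7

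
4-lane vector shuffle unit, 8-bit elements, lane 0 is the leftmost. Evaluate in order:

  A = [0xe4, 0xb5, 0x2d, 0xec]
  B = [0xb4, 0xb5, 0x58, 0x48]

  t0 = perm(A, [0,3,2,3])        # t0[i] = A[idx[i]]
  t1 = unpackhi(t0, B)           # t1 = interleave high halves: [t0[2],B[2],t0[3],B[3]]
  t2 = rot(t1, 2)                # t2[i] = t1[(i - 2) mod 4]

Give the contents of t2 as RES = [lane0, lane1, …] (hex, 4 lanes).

RES = [ 0xec  0x48  0x2d  0x58 ]

t0 = [0xe4, 0xec, 0x2d, 0xec]
t1 = [0x2d, 0x58, 0xec, 0x48]
t2 = [0xec, 0x48, 0x2d, 0x58]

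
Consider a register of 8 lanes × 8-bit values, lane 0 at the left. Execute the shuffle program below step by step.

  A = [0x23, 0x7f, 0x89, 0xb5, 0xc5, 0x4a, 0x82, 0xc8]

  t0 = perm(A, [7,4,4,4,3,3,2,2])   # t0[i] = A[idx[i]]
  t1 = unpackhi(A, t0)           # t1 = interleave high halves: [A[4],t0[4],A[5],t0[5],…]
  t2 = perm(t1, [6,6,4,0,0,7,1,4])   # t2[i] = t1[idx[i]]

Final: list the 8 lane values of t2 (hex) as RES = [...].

  t0: c8 c5 c5 c5 b5 b5 89 89
  t1: c5 b5 4a b5 82 89 c8 89
  t2: c8 c8 82 c5 c5 89 b5 82

RES = [ 0xc8  0xc8  0x82  0xc5  0xc5  0x89  0xb5  0x82 ]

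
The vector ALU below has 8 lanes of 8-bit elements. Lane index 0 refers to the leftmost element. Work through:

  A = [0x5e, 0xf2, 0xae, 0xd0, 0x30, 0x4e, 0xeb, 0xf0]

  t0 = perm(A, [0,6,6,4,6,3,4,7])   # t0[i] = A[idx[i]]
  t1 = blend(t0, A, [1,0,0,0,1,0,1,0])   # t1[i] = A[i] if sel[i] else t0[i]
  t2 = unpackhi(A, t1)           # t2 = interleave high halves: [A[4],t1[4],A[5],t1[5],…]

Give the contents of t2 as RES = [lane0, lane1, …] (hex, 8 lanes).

→ t0 |5e|eb|eb|30|eb|d0|30|f0|
→ t1 |5e|eb|eb|30|30|d0|eb|f0|
→ t2 |30|30|4e|d0|eb|eb|f0|f0|

RES = [ 0x30  0x30  0x4e  0xd0  0xeb  0xeb  0xf0  0xf0 ]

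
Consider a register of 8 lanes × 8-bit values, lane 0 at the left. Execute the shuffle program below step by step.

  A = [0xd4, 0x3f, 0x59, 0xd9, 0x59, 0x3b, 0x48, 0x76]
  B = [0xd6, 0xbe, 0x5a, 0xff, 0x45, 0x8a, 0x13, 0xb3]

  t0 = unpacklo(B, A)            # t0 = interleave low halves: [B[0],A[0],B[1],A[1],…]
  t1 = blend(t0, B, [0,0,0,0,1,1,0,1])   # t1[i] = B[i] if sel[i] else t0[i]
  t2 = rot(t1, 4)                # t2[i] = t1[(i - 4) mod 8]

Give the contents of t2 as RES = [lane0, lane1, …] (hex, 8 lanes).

RES = [ 0x45  0x8a  0xff  0xb3  0xd6  0xd4  0xbe  0x3f ]

  t0: d6 d4 be 3f 5a 59 ff d9
  t1: d6 d4 be 3f 45 8a ff b3
  t2: 45 8a ff b3 d6 d4 be 3f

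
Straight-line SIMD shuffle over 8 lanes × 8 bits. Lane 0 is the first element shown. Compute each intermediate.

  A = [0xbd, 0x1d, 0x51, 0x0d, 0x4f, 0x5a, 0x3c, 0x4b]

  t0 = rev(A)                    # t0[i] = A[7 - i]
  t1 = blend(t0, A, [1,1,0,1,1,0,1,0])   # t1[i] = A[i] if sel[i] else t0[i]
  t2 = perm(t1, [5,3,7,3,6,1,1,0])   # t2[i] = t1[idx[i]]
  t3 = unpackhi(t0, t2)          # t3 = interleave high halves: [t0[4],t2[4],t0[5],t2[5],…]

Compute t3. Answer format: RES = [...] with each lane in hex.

RES = [0x0d, 0x3c, 0x51, 0x1d, 0x1d, 0x1d, 0xbd, 0xbd]

→ t0 |4b|3c|5a|4f|0d|51|1d|bd|
→ t1 |bd|1d|5a|0d|4f|51|3c|bd|
→ t2 |51|0d|bd|0d|3c|1d|1d|bd|
→ t3 |0d|3c|51|1d|1d|1d|bd|bd|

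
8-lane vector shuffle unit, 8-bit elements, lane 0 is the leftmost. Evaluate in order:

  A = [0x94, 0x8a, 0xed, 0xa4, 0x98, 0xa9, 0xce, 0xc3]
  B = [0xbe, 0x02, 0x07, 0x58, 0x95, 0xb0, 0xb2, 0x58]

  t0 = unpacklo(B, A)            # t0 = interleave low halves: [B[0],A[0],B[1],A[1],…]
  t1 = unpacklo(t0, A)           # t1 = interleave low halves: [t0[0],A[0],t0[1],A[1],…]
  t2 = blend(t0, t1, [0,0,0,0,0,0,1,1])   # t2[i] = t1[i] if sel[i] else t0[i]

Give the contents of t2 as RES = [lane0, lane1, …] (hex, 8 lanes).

RES = [0xbe, 0x94, 0x02, 0x8a, 0x07, 0xed, 0x8a, 0xa4]

→ t0 |be|94|02|8a|07|ed|58|a4|
→ t1 |be|94|94|8a|02|ed|8a|a4|
→ t2 |be|94|02|8a|07|ed|8a|a4|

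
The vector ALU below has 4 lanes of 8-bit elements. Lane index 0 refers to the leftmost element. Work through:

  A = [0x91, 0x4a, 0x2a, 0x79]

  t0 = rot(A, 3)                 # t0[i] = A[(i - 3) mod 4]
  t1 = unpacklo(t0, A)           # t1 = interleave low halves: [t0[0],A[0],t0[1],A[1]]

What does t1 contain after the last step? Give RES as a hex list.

RES = [0x4a, 0x91, 0x2a, 0x4a]

→ t0 |4a|2a|79|91|
→ t1 |4a|91|2a|4a|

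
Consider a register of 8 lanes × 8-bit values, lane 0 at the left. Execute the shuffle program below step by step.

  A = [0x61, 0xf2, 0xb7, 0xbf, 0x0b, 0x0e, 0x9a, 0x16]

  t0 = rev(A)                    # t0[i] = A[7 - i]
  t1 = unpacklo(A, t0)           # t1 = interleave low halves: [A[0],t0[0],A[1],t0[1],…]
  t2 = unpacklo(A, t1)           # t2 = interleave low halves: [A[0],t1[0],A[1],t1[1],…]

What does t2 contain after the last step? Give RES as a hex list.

RES = [0x61, 0x61, 0xf2, 0x16, 0xb7, 0xf2, 0xbf, 0x9a]

→ t0 |16|9a|0e|0b|bf|b7|f2|61|
→ t1 |61|16|f2|9a|b7|0e|bf|0b|
→ t2 |61|61|f2|16|b7|f2|bf|9a|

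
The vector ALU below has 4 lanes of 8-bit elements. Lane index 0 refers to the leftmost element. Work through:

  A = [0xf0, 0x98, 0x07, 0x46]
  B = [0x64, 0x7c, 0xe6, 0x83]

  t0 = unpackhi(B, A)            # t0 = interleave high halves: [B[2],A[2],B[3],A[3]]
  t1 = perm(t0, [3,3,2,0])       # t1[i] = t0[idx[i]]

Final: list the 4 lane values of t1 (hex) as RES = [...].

RES = [0x46, 0x46, 0x83, 0xe6]

→ t0 |e6|07|83|46|
→ t1 |46|46|83|e6|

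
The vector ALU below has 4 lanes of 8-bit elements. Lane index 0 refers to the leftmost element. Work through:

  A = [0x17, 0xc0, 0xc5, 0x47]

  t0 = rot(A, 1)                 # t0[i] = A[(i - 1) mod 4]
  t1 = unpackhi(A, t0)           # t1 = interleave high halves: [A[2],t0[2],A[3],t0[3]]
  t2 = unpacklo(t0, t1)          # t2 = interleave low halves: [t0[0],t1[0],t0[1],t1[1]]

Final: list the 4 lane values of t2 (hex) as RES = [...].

→ t0 |47|17|c0|c5|
→ t1 |c5|c0|47|c5|
→ t2 |47|c5|17|c0|

RES = [ 0x47  0xc5  0x17  0xc0 ]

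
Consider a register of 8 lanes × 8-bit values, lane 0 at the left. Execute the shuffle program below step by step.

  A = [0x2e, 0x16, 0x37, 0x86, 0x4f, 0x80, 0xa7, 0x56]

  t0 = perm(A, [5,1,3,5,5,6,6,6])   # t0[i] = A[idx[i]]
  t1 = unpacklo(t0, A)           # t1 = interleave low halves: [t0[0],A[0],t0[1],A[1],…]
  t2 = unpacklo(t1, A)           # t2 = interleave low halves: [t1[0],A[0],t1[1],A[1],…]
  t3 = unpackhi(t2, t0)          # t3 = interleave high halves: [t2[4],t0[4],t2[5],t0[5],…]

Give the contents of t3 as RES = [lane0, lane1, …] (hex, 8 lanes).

  t0: 80 16 86 80 80 a7 a7 a7
  t1: 80 2e 16 16 86 37 80 86
  t2: 80 2e 2e 16 16 37 16 86
  t3: 16 80 37 a7 16 a7 86 a7

RES = [ 0x16  0x80  0x37  0xa7  0x16  0xa7  0x86  0xa7 ]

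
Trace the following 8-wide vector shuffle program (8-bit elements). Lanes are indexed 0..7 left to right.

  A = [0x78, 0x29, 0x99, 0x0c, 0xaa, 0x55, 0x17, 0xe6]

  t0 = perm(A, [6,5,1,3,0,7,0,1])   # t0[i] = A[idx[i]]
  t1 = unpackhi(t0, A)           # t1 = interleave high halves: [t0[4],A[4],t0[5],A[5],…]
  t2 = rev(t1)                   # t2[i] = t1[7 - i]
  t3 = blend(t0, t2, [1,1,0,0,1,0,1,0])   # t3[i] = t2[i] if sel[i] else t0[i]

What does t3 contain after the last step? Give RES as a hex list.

t0 = [0x17, 0x55, 0x29, 0x0c, 0x78, 0xe6, 0x78, 0x29]
t1 = [0x78, 0xaa, 0xe6, 0x55, 0x78, 0x17, 0x29, 0xe6]
t2 = [0xe6, 0x29, 0x17, 0x78, 0x55, 0xe6, 0xaa, 0x78]
t3 = [0xe6, 0x29, 0x29, 0x0c, 0x55, 0xe6, 0xaa, 0x29]

RES = [ 0xe6  0x29  0x29  0x0c  0x55  0xe6  0xaa  0x29 ]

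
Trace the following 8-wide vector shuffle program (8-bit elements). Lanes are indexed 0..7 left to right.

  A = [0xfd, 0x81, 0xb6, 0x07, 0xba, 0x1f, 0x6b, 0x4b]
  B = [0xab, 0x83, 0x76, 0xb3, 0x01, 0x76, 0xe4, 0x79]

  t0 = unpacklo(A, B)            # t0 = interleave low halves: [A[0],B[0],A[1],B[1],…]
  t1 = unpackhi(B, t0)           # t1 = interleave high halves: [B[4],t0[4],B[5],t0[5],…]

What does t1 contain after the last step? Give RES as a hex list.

RES = [ 0x01  0xb6  0x76  0x76  0xe4  0x07  0x79  0xb3 ]

  t0: fd ab 81 83 b6 76 07 b3
  t1: 01 b6 76 76 e4 07 79 b3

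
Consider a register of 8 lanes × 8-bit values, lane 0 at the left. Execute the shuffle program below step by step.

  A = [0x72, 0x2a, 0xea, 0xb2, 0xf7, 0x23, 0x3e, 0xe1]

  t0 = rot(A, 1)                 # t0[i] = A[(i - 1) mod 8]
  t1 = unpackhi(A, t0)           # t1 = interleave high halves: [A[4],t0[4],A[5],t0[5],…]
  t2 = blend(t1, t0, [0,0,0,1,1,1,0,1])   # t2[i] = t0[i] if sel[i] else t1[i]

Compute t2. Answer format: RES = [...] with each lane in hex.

t0 = [0xe1, 0x72, 0x2a, 0xea, 0xb2, 0xf7, 0x23, 0x3e]
t1 = [0xf7, 0xb2, 0x23, 0xf7, 0x3e, 0x23, 0xe1, 0x3e]
t2 = [0xf7, 0xb2, 0x23, 0xea, 0xb2, 0xf7, 0xe1, 0x3e]

RES = [0xf7, 0xb2, 0x23, 0xea, 0xb2, 0xf7, 0xe1, 0x3e]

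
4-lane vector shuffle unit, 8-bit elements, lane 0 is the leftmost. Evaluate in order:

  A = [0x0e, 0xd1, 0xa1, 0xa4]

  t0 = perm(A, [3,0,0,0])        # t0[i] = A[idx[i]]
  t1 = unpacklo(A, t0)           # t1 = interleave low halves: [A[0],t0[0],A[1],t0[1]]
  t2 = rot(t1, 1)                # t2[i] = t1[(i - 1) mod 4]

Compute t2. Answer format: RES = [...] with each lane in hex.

t0 = [0xa4, 0x0e, 0x0e, 0x0e]
t1 = [0x0e, 0xa4, 0xd1, 0x0e]
t2 = [0x0e, 0x0e, 0xa4, 0xd1]

RES = [ 0x0e  0x0e  0xa4  0xd1 ]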